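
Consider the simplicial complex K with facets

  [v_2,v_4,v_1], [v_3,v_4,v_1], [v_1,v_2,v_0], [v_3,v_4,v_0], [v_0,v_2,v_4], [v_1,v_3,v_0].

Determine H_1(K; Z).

H_1 = 0.

We work with the vertex ordering v_0 < v_1 < v_2 < v_3 < v_4. The simplices of K, each written with vertices in increasing order, are:

  0-simplices (5): [v_0], [v_1], [v_2], [v_3], [v_4]
  1-simplices (9): [v_0,v_1], [v_0,v_2], [v_0,v_3], [v_0,v_4], [v_1,v_2], [v_1,v_3], [v_1,v_4], [v_2,v_4], [v_3,v_4]
  2-simplices (6): [v_0,v_1,v_2], [v_0,v_1,v_3], [v_0,v_2,v_4], [v_0,v_3,v_4], [v_1,v_2,v_4], [v_1,v_3,v_4]

Hence C_0 ≅ Z^5, C_1 ≅ Z^9, C_2 ≅ Z^6.

Boundary ∂_1: C_1 → C_0 is given by ∂[p,q] = [q] − [p]. For instance
  ∂[v_1,v_3] = [v_3] − [v_1].
The 5×9 boundary matrix has rank 4 and Smith normal form diag(1,1,1,1).

∂_2: C_2 → C_1 sends each 2-simplex [p,q,r] to [q,r] − [p,r] + [p,q]. For instance
  ∂[v_0,v_3,v_4] = [v_3,v_4] − [v_0,v_4] + [v_0,v_3],
  ∂[v_1,v_2,v_4] = [v_2,v_4] − [v_1,v_4] + [v_1,v_2].
This gives a 9×6 integer matrix of rank 5; reducing to Smith normal form yields diagonal entries (1,1,1,1,1).

Computing H_k = (kernel of ∂_k) / (image of ∂_{k+1}):

  H_1: rank ker ∂_1 − rank ∂_2 = (9 − 4) − 5 = 0, and the invariant factors of ∂_2 are all 1, so H_1 ≅ 0.

(K is a triangulation of the 2-sphere S^2.)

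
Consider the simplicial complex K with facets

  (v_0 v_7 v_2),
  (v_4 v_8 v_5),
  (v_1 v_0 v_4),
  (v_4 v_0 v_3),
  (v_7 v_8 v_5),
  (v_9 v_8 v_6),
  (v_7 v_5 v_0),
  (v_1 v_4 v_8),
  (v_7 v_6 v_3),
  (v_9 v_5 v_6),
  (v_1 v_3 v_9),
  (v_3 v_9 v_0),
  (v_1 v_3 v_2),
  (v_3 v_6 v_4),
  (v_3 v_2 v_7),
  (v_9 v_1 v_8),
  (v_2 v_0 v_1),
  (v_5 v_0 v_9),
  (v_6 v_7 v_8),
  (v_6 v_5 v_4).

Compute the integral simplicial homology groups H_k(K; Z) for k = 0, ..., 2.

Order the vertices as v_0 < v_1 < v_2 < v_3 < v_4 < v_5 < v_6 < v_7 < v_8 < v_9. Listing each simplex with vertices in this order, K has dimension 2 with simplices:

  0-simplices (10): [v_0], [v_1], [v_2], [v_3], [v_4], [v_5], [v_6], [v_7], [v_8], [v_9]
  1-simplices (30): (30 of them)
  2-simplices (20): (20 of them)

giving chain groups C_0 ≅ Z^10, C_1 ≅ Z^30, C_2 ≅ Z^20.

Boundary ∂_1: C_1 → C_0 maps an edge to its endpoints' difference, ∂[p,q] = q − p. For instance
  ∂[v_3,v_9] = [v_9] − [v_3].
As a 10×30 matrix over Z this has rank 9, with invariant factors (1,1,1,1,1,1,1,1,1).

Boundary ∂_2: C_2 → C_1 sends each 2-simplex [p,q,r] to [q,r] − [p,r] + [p,q]. For instance
  ∂[v_5,v_7,v_8] = [v_7,v_8] − [v_5,v_8] + [v_5,v_7],
  ∂[v_0,v_5,v_9] = [v_5,v_9] − [v_0,v_9] + [v_0,v_5].
This gives a 30×20 integer matrix of rank 20; reducing to Smith normal form yields diagonal entries (1,1,1,1,1,1,1,1,1,1,1,1,1,1,1,1,1,1,1,2).

Now H_k = ker ∂_k / im ∂_{k+1}, so:

  H_0: rank C_0 − rank ∂_1 = 10 − 9 = 1, and the invariant factors of ∂_1 are all 1, so H_0 = Z.
  H_1: rank ker ∂_1 − rank ∂_2 = (30 − 9) − 20 = 1, and ∂_2 has invariant factor 2 > 1, so H_1 = Z × Z/2.
  H_2: rank ker ∂_2 − rank ∂_3 = (20 − 20) − 0 = 0, and there is no ∂_3, so H_2 = 0.

As a check, the Euler characteristic is 10 − 30 + 20 = 0, which agrees with 1 − 1 + 0 = 0.

H_0 = Z,  H_1 = Z × Z/2,  H_2 = 0.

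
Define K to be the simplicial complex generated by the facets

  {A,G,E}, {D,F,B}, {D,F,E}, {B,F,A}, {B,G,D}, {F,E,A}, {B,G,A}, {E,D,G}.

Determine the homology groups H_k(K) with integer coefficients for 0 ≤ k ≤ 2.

Order the vertices as A < B < D < E < F < G. Listing each simplex with vertices in this order, K has dimension 2 with simplices:

  0-simplices (6): A, B, D, E, F, G
  1-simplices (12): AB, AE, AF, AG, BD, BF, BG, DE, DF, DG, EF, EG
  2-simplices (8): ABF, ABG, AEF, AEG, BDF, BDG, DEF, DEG

so the chain groups are C_0 ≅ Z^6, C_1 ≅ Z^12, C_2 ≅ Z^8.

Boundary ∂_1: C_1 → C_0 is given by ∂[p,q] = [q] − [p]. For instance
  ∂EF = F − E.
As a 6×12 matrix over Z this has rank 5, with invariant factors (1,1,1,1,1).

∂_2: C_2 → C_1 maps a triangle to the signed sum of its edges. For instance
  ∂ABG = BG − AG + AB,
  ∂BDF = DF − BF + BD.
As a 12×8 matrix over Z this has rank 7, with invariant factors (1,1,1,1,1,1,1).

Computing H_k = (kernel of ∂_k) / (image of ∂_{k+1}):

  H_0: rank C_0 − rank ∂_1 = 6 − 5 = 1, and the invariant factors of ∂_1 are all 1, so H_0 = Z.
  H_1: rank ker ∂_1 − rank ∂_2 = (12 − 5) − 7 = 0, and the invariant factors of ∂_2 are all 1, so H_1 = 0.
  H_2: rank ker ∂_2 − rank ∂_3 = (8 − 7) − 0 = 1, and there is no ∂_3, so H_2 = Z.

H_0 ≅ Z,  H_1 = 0,  H_2 ≅ Z.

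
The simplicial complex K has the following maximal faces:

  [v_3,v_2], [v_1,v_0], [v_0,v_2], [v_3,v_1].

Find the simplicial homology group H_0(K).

H_0 = Z.

Take the total order v_0 < v_1 < v_2 < v_3 on the vertex set. Then K (dimension 1) consists of the simplices:

  0-simplices (4): [v_0], [v_1], [v_2], [v_3]
  1-simplices (4): [v_0,v_1], [v_0,v_2], [v_1,v_3], [v_2,v_3]

so the chain groups are C_0 ≅ Z^4, C_1 ≅ Z^4.

∂_1: C_1 → C_0 maps an edge to its endpoints' difference, ∂[p,q] = q − p. For instance
  ∂[v_0,v_1] = [v_1] − [v_0].
The resulting 4×4 matrix has rank 3, and its Smith normal form has invariant factors (1,1,1).

Now H_k = ker ∂_k / im ∂_{k+1}, so:

  H_0: rank C_0 − rank ∂_1 = 4 − 3 = 1, and the invariant factors of ∂_1 are all 1, so H_0 = Z.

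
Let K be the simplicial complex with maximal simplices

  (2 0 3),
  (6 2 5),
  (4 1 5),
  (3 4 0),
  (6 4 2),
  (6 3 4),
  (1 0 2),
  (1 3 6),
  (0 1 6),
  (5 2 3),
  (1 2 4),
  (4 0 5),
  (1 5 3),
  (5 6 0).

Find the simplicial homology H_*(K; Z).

H_0 ≅ Z,  H_1 ≅ Z^2,  H_2 ≅ Z.

Order the vertices as 0 < 1 < 2 < 3 < 4 < 5 < 6. Listing each simplex with vertices in this order, K has dimension 2 with simplices:

  0-simplices (7): [0], [1], [2], [3], [4], [5], [6]
  1-simplices (21): [0,1], [0,2], [0,3], [0,4], [0,5], [0,6], [1,2], [1,3], [1,4], [1,5], [1,6], [2,3], [2,4], [2,5], [2,6], [3,4], [3,5], [3,6], [4,5], [4,6], [5,6]
  2-simplices (14): [0,1,2], [0,1,6], [0,2,3], [0,3,4], [0,4,5], [0,5,6], [1,2,4], [1,3,5], [1,3,6], [1,4,5], [2,3,5], [2,4,6], [2,5,6], [3,4,6]

giving chain groups C_0 ≅ Z^7, C_1 ≅ Z^21, C_2 ≅ Z^14.

Boundary ∂_1: C_1 → C_0 sends each edge [p,q] (with p < q) to q − p. For instance
  ∂[0,1] = [1] − [0].
This gives a 7×21 integer matrix of rank 6; reducing to Smith normal form yields diagonal entries (1,1,1,1,1,1).

∂_2: C_2 → C_1 acts by ∂[p,q,r] = [q,r] − [p,r] + [p,q]. For instance
  ∂[2,5,6] = [5,6] − [2,6] + [2,5],
  ∂[0,1,2] = [1,2] − [0,2] + [0,1].
This gives a 21×14 integer matrix of rank 13; reducing to Smith normal form yields diagonal entries (1,1,1,1,1,1,1,1,1,1,1,1,1).

Computing H_k = (kernel of ∂_k) / (image of ∂_{k+1}):

  H_0: rank C_0 − rank ∂_1 = 7 − 6 = 1, and the invariant factors of ∂_1 are all 1, so H_0 ≅ Z.
  H_1: rank ker ∂_1 − rank ∂_2 = (21 − 6) − 13 = 2, and the invariant factors of ∂_2 are all 1, so H_1 ≅ Z^2.
  H_2: rank ker ∂_2 − rank ∂_3 = (14 − 13) − 0 = 1, and there is no ∂_3, so H_2 ≅ Z.

As a check, the Euler characteristic is 7 − 21 + 14 = 0, which agrees with 1 − 2 + 1 = 0.
(K is a triangulation of the torus T^2.)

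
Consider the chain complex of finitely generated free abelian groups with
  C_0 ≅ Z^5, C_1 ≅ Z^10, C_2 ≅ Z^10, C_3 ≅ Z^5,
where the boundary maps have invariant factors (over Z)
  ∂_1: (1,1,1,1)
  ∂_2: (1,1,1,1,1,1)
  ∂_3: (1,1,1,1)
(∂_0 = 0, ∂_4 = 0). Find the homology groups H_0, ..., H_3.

H_0: b_0 = 5 − 0 − 4 = 1; torsion from ∂_1 factors > 1: none. So H_0 ≅ Z.
H_1: b_1 = 10 − 4 − 6 = 0; torsion from ∂_2 factors > 1: none. So H_1 ≅ 0.
H_2: b_2 = 10 − 6 − 4 = 0; torsion from ∂_3 factors > 1: none. So H_2 ≅ 0.
H_3: b_3 = 5 − 4 − 0 = 1; torsion from ∂_4 factors > 1: none. So H_3 ≅ Z.

H_0 ≅ Z,  H_1 = 0,  H_2 = 0,  H_3 ≅ Z.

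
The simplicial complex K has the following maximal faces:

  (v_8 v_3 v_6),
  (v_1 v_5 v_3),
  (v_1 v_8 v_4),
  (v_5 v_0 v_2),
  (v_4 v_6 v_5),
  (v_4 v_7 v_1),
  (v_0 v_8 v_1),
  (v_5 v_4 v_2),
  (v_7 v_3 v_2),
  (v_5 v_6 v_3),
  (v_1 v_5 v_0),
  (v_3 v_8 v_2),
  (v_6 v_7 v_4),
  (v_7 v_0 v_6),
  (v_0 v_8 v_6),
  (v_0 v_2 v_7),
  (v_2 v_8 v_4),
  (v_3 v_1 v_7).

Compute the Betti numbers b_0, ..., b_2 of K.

We work with the vertex ordering v_0 < v_1 < v_2 < v_3 < v_4 < v_5 < v_6 < v_7 < v_8. The simplices of K, each written with vertices in increasing order, are:

  0-simplices (9): [v_0], [v_1], [v_2], [v_3], [v_4], [v_5], [v_6], [v_7], [v_8]
  1-simplices (27): (27 of them)
  2-simplices (18): (18 of them)

so the chain groups are C_0 ≅ Z^9, C_1 ≅ Z^27, C_2 ≅ Z^18.

The boundary map ∂_1: C_1 → C_0 is given by ∂[p,q] = [q] − [p]. For instance
  ∂[v_6,v_7] = [v_7] − [v_6].
The resulting 9×27 matrix has rank 8, and its Smith normal form has invariant factors (1,1,1,1,1,1,1,1).

Boundary ∂_2: C_2 → C_1 sends each 2-simplex [p,q,r] to [q,r] − [p,r] + [p,q]. For instance
  ∂[v_1,v_4,v_7] = [v_4,v_7] − [v_1,v_7] + [v_1,v_4],
  ∂[v_2,v_3,v_8] = [v_3,v_8] − [v_2,v_8] + [v_2,v_3].
As a 27×18 matrix over Z this has rank 17, with invariant factors (1,1,1,1,1,1,1,1,1,1,1,1,1,1,1,1,1).

From H_k ≅ ker(∂_k) / im(∂_{k+1}) we obtain:

  H_0: rank C_0 − rank ∂_1 = 9 − 8 = 1, and the invariant factors of ∂_1 are all 1, so H_0 = Z.
  H_1: rank ker ∂_1 − rank ∂_2 = (27 − 8) − 17 = 2, and the invariant factors of ∂_2 are all 1, so H_1 = Z^2.
  H_2: rank ker ∂_2 − rank ∂_3 = (18 − 17) − 0 = 1, and there is no ∂_3, so H_2 = Z.

Hence the Betti numbers are b_0 = 1, b_1 = 2, b_2 = 1.

b_0 = 1, b_1 = 2, b_2 = 1.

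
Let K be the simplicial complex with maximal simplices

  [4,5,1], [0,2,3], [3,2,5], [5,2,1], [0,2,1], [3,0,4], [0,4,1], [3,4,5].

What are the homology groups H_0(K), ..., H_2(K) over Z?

Take the total order 0 < 1 < 2 < 3 < 4 < 5 on the vertex set. Then K (dimension 2) consists of the simplices:

  0-simplices (6): [0], [1], [2], [3], [4], [5]
  1-simplices (12): [0,1], [0,2], [0,3], [0,4], [1,2], [1,4], [1,5], [2,3], [2,5], [3,4], [3,5], [4,5]
  2-simplices (8): [0,1,2], [0,1,4], [0,2,3], [0,3,4], [1,2,5], [1,4,5], [2,3,5], [3,4,5]

so the chain groups are C_0 ≅ Z^6, C_1 ≅ Z^12, C_2 ≅ Z^8.

∂_1: C_1 → C_0 sends each edge [p,q] (with p < q) to q − p.
This gives a 6×12 integer matrix of rank 5; reducing to Smith normal form yields diagonal entries (1,1,1,1,1).

The boundary map ∂_2: C_2 → C_1 sends each 2-simplex [p,q,r] to [q,r] − [p,r] + [p,q]. For instance
  ∂[3,4,5] = [4,5] − [3,5] + [3,4],
  ∂[0,1,2] = [1,2] − [0,2] + [0,1].
This gives a 12×8 integer matrix of rank 7; reducing to Smith normal form yields diagonal entries (1,1,1,1,1,1,1).

Computing H_k = (kernel of ∂_k) / (image of ∂_{k+1}):

  H_0: rank C_0 − rank ∂_1 = 6 − 5 = 1, and the invariant factors of ∂_1 are all 1, so H_0 = Z.
  H_1: rank ker ∂_1 − rank ∂_2 = (12 − 5) − 7 = 0, and the invariant factors of ∂_2 are all 1, so H_1 = 0.
  H_2: rank ker ∂_2 − rank ∂_3 = (8 − 7) − 0 = 1, and there is no ∂_3, so H_2 = Z.

(K is a triangulation of the 2-sphere S^2.)

H_0 = Z,  H_1 = 0,  H_2 = Z.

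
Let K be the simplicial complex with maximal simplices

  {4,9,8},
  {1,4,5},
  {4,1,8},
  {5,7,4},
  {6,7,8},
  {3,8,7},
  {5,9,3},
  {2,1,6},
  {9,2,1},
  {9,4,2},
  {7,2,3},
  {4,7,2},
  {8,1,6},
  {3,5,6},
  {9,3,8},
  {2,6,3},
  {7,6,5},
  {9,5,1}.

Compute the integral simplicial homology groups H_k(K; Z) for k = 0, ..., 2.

Fix the vertex order 1 < 2 < 3 < 4 < 5 < 6 < 7 < 8 < 9 and write every simplex with vertices in increasing order. Then dim K = 2 and the simplices of K are:

  0-simplices (9): [1], [2], [3], [4], [5], [6], [7], [8], [9]
  1-simplices (27): (27 of them)
  2-simplices (18): [1,2,6], [1,2,9], [1,4,5], [1,4,8], [1,5,9], [1,6,8], [2,3,6], [2,3,7], [2,4,7], [2,4,9], [3,5,6], [3,5,9], [3,7,8], [3,8,9], [4,5,7], [4,8,9], [5,6,7], [6,7,8]

giving chain groups C_0 ≅ Z^9, C_1 ≅ Z^27, C_2 ≅ Z^18.

The boundary map ∂_1: C_1 → C_0 maps an edge to its endpoints' difference, ∂[p,q] = q − p.
The 9×27 boundary matrix has rank 8 and Smith normal form diag(1,1,1,1,1,1,1,1).

Boundary ∂_2: C_2 → C_1 maps a triangle to the signed sum of its edges. For instance
  ∂[3,5,9] = [5,9] − [3,9] + [3,5],
  ∂[3,7,8] = [7,8] − [3,8] + [3,7].
This gives a 27×18 integer matrix of rank 18; reducing to Smith normal form yields diagonal entries (1,1,1,1,1,1,1,1,1,1,1,1,1,1,1,1,1,2).

From H_k ≅ ker(∂_k) / im(∂_{k+1}) we obtain:

  H_0: rank C_0 − rank ∂_1 = 9 − 8 = 1, and the invariant factors of ∂_1 are all 1, so H_0 ≅ Z.
  H_1: rank ker ∂_1 − rank ∂_2 = (27 − 8) − 18 = 1, and ∂_2 has invariant factor 2 > 1, so H_1 ≅ Z × Z/2.
  H_2: rank ker ∂_2 − rank ∂_3 = (18 − 18) − 0 = 0, and there is no ∂_3, so H_2 ≅ 0.

(K is a triangulation of the Klein bottle.)

H_0 = Z,  H_1 = Z × Z/2,  H_2 = 0.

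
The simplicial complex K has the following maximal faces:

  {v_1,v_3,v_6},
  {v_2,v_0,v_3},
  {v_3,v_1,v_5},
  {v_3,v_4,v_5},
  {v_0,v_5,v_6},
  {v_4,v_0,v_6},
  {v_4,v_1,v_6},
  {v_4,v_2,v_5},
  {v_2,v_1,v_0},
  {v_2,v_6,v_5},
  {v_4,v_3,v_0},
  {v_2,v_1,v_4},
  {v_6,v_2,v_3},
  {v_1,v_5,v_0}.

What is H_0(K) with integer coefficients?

H_0 = Z.

We work with the vertex ordering v_0 < v_1 < v_2 < v_3 < v_4 < v_5 < v_6. The simplices of K, each written with vertices in increasing order, are:

  0-simplices (7): [v_0], [v_1], [v_2], [v_3], [v_4], [v_5], [v_6]
  1-simplices (21): (21 of them)
  2-simplices (14): (14 of them)

Hence C_0 ≅ Z^7, C_1 ≅ Z^21, C_2 ≅ Z^14.

Boundary ∂_1: C_1 → C_0 sends each edge [p,q] (with p < q) to q − p. For instance
  ∂[v_1,v_6] = [v_6] − [v_1].
The 7×21 boundary matrix has rank 6 and Smith normal form diag(1,1,1,1,1,1).

Boundary ∂_2: C_2 → C_1 maps a triangle to the signed sum of its edges. For instance
  ∂[v_1,v_3,v_6] = [v_3,v_6] − [v_1,v_6] + [v_1,v_3],
  ∂[v_0,v_1,v_5] = [v_1,v_5] − [v_0,v_5] + [v_0,v_1].
The 21×14 boundary matrix has rank 13 and Smith normal form diag(1,1,1,1,1,1,1,1,1,1,1,1,1).

Computing H_k = (kernel of ∂_k) / (image of ∂_{k+1}):

  H_0: rank C_0 − rank ∂_1 = 7 − 6 = 1, and the invariant factors of ∂_1 are all 1, so H_0 ≅ Z.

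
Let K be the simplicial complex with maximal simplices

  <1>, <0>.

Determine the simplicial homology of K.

Order the vertices as 0 < 1. Listing each simplex with vertices in this order, K has dimension 0 with simplices:

  0-simplices (2): [0], [1]

so the chain groups are C_0 ≅ Z^2.

From H_k ≅ ker(∂_k) / im(∂_{k+1}) we obtain:

  H_0: rank C_0 − rank ∂_1 = 2 − 0 = 2, and there is no ∂_1, so H_0 = Z^2.

H_0 = Z^2.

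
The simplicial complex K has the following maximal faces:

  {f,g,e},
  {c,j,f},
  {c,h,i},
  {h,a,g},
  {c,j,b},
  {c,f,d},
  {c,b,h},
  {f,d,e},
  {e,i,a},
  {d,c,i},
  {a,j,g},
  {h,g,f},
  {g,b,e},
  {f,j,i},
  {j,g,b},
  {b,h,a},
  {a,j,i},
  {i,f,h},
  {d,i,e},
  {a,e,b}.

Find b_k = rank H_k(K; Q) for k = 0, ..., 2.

b_0 = 1, b_1 = 1, b_2 = 0.

We work with the vertex ordering a < b < c < d < e < f < g < h < i < j. The simplices of K, each written with vertices in increasing order, are:

  0-simplices (10): a, b, c, d, e, f, g, h, i, j
  1-simplices (30): ab, ae, ag, ah, ai, aj, bc, be, bg, bh, bj, cd, cf, ch, ci, cj, de, df, di, ef, eg, ei, fg, fh, fi, fj, gh, gj, hi, ij
  2-simplices (20): abe, abh, aei, agh, agj, aij, bch, bcj, beg, bgj, cdf, cdi, cfj, chi, def, dei, efg, fgh, fhi, fij

so the chain groups are C_0 ≅ Z^10, C_1 ≅ Z^30, C_2 ≅ Z^20.

∂_1: C_1 → C_0 is given by ∂[p,q] = [q] − [p].
This gives a 10×30 integer matrix of rank 9; reducing to Smith normal form yields diagonal entries (1,1,1,1,1,1,1,1,1).

Boundary ∂_2: C_2 → C_1 acts by ∂[p,q,r] = [q,r] − [p,r] + [p,q]. For instance
  ∂abe = be − ae + ab,
  ∂fij = ij − fj + fi.
This gives a 30×20 integer matrix of rank 20; reducing to Smith normal form yields diagonal entries (1,1,1,1,1,1,1,1,1,1,1,1,1,1,1,1,1,1,1,2).

From H_k ≅ ker(∂_k) / im(∂_{k+1}) we obtain:

  H_0: rank C_0 − rank ∂_1 = 10 − 9 = 1, and the invariant factors of ∂_1 are all 1, so H_0 = Z.
  H_1: rank ker ∂_1 − rank ∂_2 = (30 − 9) − 20 = 1, and ∂_2 has invariant factor 2 > 1, so H_1 = Z ⊕ Z/2Z.
  H_2: rank ker ∂_2 − rank ∂_3 = (20 − 20) − 0 = 0, and there is no ∂_3, so H_2 = 0.

Hence the Betti numbers are b_0 = 1, b_1 = 1, b_2 = 0.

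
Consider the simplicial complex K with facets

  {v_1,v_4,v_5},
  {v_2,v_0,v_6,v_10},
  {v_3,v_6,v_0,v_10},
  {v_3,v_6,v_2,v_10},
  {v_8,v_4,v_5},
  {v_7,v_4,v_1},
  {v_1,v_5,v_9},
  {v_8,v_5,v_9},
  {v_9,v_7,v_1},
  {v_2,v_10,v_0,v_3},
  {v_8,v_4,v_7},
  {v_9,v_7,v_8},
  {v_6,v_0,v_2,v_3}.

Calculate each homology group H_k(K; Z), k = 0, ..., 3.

Take the total order v_0 < v_1 < v_2 < v_3 < v_4 < v_5 < v_6 < v_7 < v_8 < v_9 < v_10 on the vertex set. Then K (dimension 3) consists of the simplices:

  0-simplices (11): [v_0], [v_1], [v_2], [v_3], [v_4], [v_5], [v_6], [v_7], [v_8], [v_9], [v_10]
  1-simplices (22): (22 of them)
  2-simplices (18): (18 of them)
  3-simplices (5): [v_0,v_2,v_3,v_6], [v_0,v_2,v_3,v_10], [v_0,v_2,v_6,v_10], [v_0,v_3,v_6,v_10], [v_2,v_3,v_6,v_10]

giving chain groups C_0 ≅ Z^11, C_1 ≅ Z^22, C_2 ≅ Z^18, C_3 ≅ Z^5.

∂_1: C_1 → C_0 is given by ∂[p,q] = [q] − [p]. For instance
  ∂[v_0,v_2] = [v_2] − [v_0].
The resulting 11×22 matrix has rank 9, and its Smith normal form has invariant factors (1,1,1,1,1,1,1,1,1).

∂_2: C_2 → C_1 maps a triangle to the signed sum of its edges. For instance
  ∂[v_4,v_5,v_8] = [v_5,v_8] − [v_4,v_8] + [v_4,v_5],
  ∂[v_0,v_3,v_6] = [v_3,v_6] − [v_0,v_6] + [v_0,v_3].
The 22×18 boundary matrix has rank 13 and Smith normal form diag(1,1,1,1,1,1,1,1,1,1,1,1,1).

∂_3: C_3 → C_2 sends each 3-simplex σ to the alternating sum Σ_i (−1)^i (σ with its i-th vertex removed). For instance
  ∂[v_0,v_3,v_6,v_10] = [v_3,v_6,v_10] − [v_0,v_6,v_10] + [v_0,v_3,v_10] − [v_0,v_3,v_6],
  ∂[v_0,v_2,v_3,v_6] = [v_2,v_3,v_6] − [v_0,v_3,v_6] + [v_0,v_2,v_6] − [v_0,v_2,v_3].
The resulting 18×5 matrix has rank 4, and its Smith normal form has invariant factors (1,1,1,1).

From H_k ≅ ker(∂_k) / im(∂_{k+1}) we obtain:

  H_0: rank C_0 − rank ∂_1 = 11 − 9 = 2, and the invariant factors of ∂_1 are all 1, so H_0 ≅ Z^2.
  H_1: rank ker ∂_1 − rank ∂_2 = (22 − 9) − 13 = 0, and the invariant factors of ∂_2 are all 1, so H_1 ≅ 0.
  H_2: rank ker ∂_2 − rank ∂_3 = (18 − 13) − 4 = 1, and the invariant factors of ∂_3 are all 1, so H_2 ≅ Z.
  H_3: rank ker ∂_3 − rank ∂_4 = (5 − 4) − 0 = 1, and there is no ∂_4, so H_3 ≅ Z.

As a check, the Euler characteristic is 11 − 22 + 18 − 5 = 2, which agrees with 2 − 0 + 1 − 1 = 2.

H_0 ≅ Z^2,  H_1 = 0,  H_2 ≅ Z,  H_3 ≅ Z.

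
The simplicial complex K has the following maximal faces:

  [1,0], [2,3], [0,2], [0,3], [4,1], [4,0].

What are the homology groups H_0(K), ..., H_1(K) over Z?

Fix the vertex order 0 < 1 < 2 < 3 < 4 and write every simplex with vertices in increasing order. Then dim K = 1 and the simplices of K are:

  0-simplices (5): [0], [1], [2], [3], [4]
  1-simplices (6): [0,1], [0,2], [0,3], [0,4], [1,4], [2,3]

giving chain groups C_0 ≅ Z^5, C_1 ≅ Z^6.

∂_1: C_1 → C_0 sends each edge [p,q] (with p < q) to q − p. For instance
  ∂[0,1] = [1] − [0].
The 5×6 boundary matrix has rank 4 and Smith normal form diag(1,1,1,1).

From H_k ≅ ker(∂_k) / im(∂_{k+1}) we obtain:

  H_0: rank C_0 − rank ∂_1 = 5 − 4 = 1, and the invariant factors of ∂_1 are all 1, so H_0 ≅ Z.
  H_1: rank ker ∂_1 − rank ∂_2 = (6 − 4) − 0 = 2, and there is no ∂_2, so H_1 ≅ Z^2.

As a check, the Euler characteristic is 5 − 6 = -1, which agrees with 1 − 2 = -1.

H_0 = Z,  H_1 = Z^2.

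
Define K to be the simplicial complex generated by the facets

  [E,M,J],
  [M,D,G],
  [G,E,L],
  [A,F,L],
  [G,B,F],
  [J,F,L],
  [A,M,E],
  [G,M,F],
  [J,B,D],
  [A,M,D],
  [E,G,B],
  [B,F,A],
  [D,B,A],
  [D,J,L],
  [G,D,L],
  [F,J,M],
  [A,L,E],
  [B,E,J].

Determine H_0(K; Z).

We work with the vertex ordering A < B < D < E < F < G < J < L < M. The simplices of K, each written with vertices in increasing order, are:

  0-simplices (9): A, B, D, E, F, G, J, L, M
  1-simplices (27): AB, AD, AE, AF, AL, AM, BD, BE, BF, BG, BJ, DG, DJ, DL, DM, EG, EJ, EL, EM, FG, FJ, FL, FM, GL, GM, JL, JM
  2-simplices (18): ABD, ABF, ADM, AEL, AEM, AFL, BDJ, BEG, BEJ, BFG, DGL, DGM, DJL, EGL, EJM, FGM, FJL, FJM

so the chain groups are C_0 ≅ Z^9, C_1 ≅ Z^27, C_2 ≅ Z^18.

The boundary map ∂_1: C_1 → C_0 is given by ∂[p,q] = [q] − [p].
This gives a 9×27 integer matrix of rank 8; reducing to Smith normal form yields diagonal entries (1,1,1,1,1,1,1,1).

∂_2: C_2 → C_1 sends each 2-simplex [p,q,r] to [q,r] − [p,r] + [p,q]. For instance
  ∂BDJ = DJ − BJ + BD,
  ∂BFG = FG − BG + BF.
As a 27×18 matrix over Z this has rank 17, with invariant factors (1,1,1,1,1,1,1,1,1,1,1,1,1,1,1,1,1).

Reading off H_k = ker ∂_k / im ∂_{k+1}:

  H_0: rank C_0 − rank ∂_1 = 9 − 8 = 1, and the invariant factors of ∂_1 are all 1, so H_0 ≅ Z.

H_0 = Z.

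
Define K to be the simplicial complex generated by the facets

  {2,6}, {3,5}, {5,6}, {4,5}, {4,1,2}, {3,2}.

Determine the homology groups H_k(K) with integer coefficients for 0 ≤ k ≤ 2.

H_0 ≅ Z,  H_1 ≅ Z^2,  H_2 = 0.

Fix the vertex order 1 < 2 < 3 < 4 < 5 < 6 and write every simplex with vertices in increasing order. Then dim K = 2 and the simplices of K are:

  0-simplices (6): [1], [2], [3], [4], [5], [6]
  1-simplices (8): [1,2], [1,4], [2,3], [2,4], [2,6], [3,5], [4,5], [5,6]
  2-simplices (1): [1,2,4]

so the chain groups are C_0 ≅ Z^6, C_1 ≅ Z^8, C_2 ≅ Z^1.

∂_1: C_1 → C_0 sends each edge [p,q] (with p < q) to q − p.
As a 6×8 matrix over Z this has rank 5, with invariant factors (1,1,1,1,1).

∂_2: C_2 → C_1 maps a triangle to the signed sum of its edges. For instance
  ∂[1,2,4] = [2,4] − [1,4] + [1,2].
The 8×1 boundary matrix has rank 1 and Smith normal form diag(1).

From H_k ≅ ker(∂_k) / im(∂_{k+1}) we obtain:

  H_0: rank C_0 − rank ∂_1 = 6 − 5 = 1, and the invariant factors of ∂_1 are all 1, so H_0 ≅ Z.
  H_1: rank ker ∂_1 − rank ∂_2 = (8 − 5) − 1 = 2, and the invariant factors of ∂_2 are all 1, so H_1 ≅ Z^2.
  H_2: rank ker ∂_2 − rank ∂_3 = (1 − 1) − 0 = 0, and there is no ∂_3, so H_2 ≅ 0.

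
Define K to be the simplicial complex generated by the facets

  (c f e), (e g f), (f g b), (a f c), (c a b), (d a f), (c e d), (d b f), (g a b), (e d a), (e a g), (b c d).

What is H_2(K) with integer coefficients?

Order the vertices as a < b < c < d < e < f < g. Listing each simplex with vertices in this order, K has dimension 2 with simplices:

  0-simplices (7): a, b, c, d, e, f, g
  1-simplices (18): ab, ac, ad, ae, af, ag, bc, bd, bf, bg, cd, ce, cf, de, df, ef, eg, fg
  2-simplices (12): abc, abg, acf, ade, adf, aeg, bcd, bdf, bfg, cde, cef, efg

so the chain groups are C_0 ≅ Z^7, C_1 ≅ Z^18, C_2 ≅ Z^12.

∂_1: C_1 → C_0 maps an edge to its endpoints' difference, ∂[p,q] = q − p. For instance
  ∂ab = b − a.
As a 7×18 matrix over Z this has rank 6, with invariant factors (1,1,1,1,1,1).

∂_2: C_2 → C_1 acts by ∂[p,q,r] = [q,r] − [p,r] + [p,q]. For instance
  ∂cde = de − ce + cd,
  ∂bcd = cd − bd + bc.
This gives a 18×12 integer matrix of rank 12; reducing to Smith normal form yields diagonal entries (1,1,1,1,1,1,1,1,1,1,1,2).

Reading off H_k = ker ∂_k / im ∂_{k+1}:

  H_2: rank ker ∂_2 − rank ∂_3 = (12 − 12) − 0 = 0, and there is no ∂_3, so H_2 = 0.

H_2 = 0.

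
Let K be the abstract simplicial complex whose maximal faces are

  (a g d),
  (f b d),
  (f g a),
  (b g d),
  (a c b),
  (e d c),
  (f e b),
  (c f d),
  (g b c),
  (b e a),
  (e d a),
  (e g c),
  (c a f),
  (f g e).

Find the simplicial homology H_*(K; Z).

Take the total order a < b < c < d < e < f < g on the vertex set. Then K (dimension 2) consists of the simplices:

  0-simplices (7): a, b, c, d, e, f, g
  1-simplices (21): ab, ac, ad, ae, af, ag, bc, bd, be, bf, bg, cd, ce, cf, cg, de, df, dg, ef, eg, fg
  2-simplices (14): abc, abe, acf, ade, adg, afg, bcg, bdf, bdg, bef, cde, cdf, ceg, efg

Hence C_0 ≅ Z^7, C_1 ≅ Z^21, C_2 ≅ Z^14.

∂_1: C_1 → C_0 maps an edge to its endpoints' difference, ∂[p,q] = q − p. For instance
  ∂ce = e − c.
The 7×21 boundary matrix has rank 6 and Smith normal form diag(1,1,1,1,1,1).

Boundary ∂_2: C_2 → C_1 acts by ∂[p,q,r] = [q,r] − [p,r] + [p,q]. For instance
  ∂bcg = cg − bg + bc,
  ∂bdg = dg − bg + bd.
This gives a 21×14 integer matrix of rank 13; reducing to Smith normal form yields diagonal entries (1,1,1,1,1,1,1,1,1,1,1,1,1).

Computing H_k = (kernel of ∂_k) / (image of ∂_{k+1}):

  H_0: rank C_0 − rank ∂_1 = 7 − 6 = 1, and the invariant factors of ∂_1 are all 1, so H_0 = Z.
  H_1: rank ker ∂_1 − rank ∂_2 = (21 − 6) − 13 = 2, and the invariant factors of ∂_2 are all 1, so H_1 = Z^2.
  H_2: rank ker ∂_2 − rank ∂_3 = (14 − 13) − 0 = 1, and there is no ∂_3, so H_2 = Z.

H_0 ≅ Z,  H_1 ≅ Z^2,  H_2 ≅ Z.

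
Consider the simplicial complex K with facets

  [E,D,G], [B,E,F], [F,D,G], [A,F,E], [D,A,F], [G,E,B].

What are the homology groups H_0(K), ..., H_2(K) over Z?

H_0 ≅ Z,  H_1 ≅ Z,  H_2 = 0.

Fix the vertex order A < B < D < E < F < G and write every simplex with vertices in increasing order. Then dim K = 2 and the simplices of K are:

  0-simplices (6): A, B, D, E, F, G
  1-simplices (12): AD, AE, AF, BE, BF, BG, DE, DF, DG, EF, EG, FG
  2-simplices (6): ADF, AEF, BEF, BEG, DEG, DFG

so the chain groups are C_0 ≅ Z^6, C_1 ≅ Z^12, C_2 ≅ Z^6.

Boundary ∂_1: C_1 → C_0 sends each edge [p,q] (with p < q) to q − p.
The 6×12 boundary matrix has rank 5 and Smith normal form diag(1,1,1,1,1).

Boundary ∂_2: C_2 → C_1 acts by ∂[p,q,r] = [q,r] − [p,r] + [p,q]. For instance
  ∂ADF = DF − AF + AD,
  ∂BEG = EG − BG + BE.
This gives a 12×6 integer matrix of rank 6; reducing to Smith normal form yields diagonal entries (1,1,1,1,1,1).

Computing H_k = (kernel of ∂_k) / (image of ∂_{k+1}):

  H_0: rank C_0 − rank ∂_1 = 6 − 5 = 1, and the invariant factors of ∂_1 are all 1, so H_0 = Z.
  H_1: rank ker ∂_1 − rank ∂_2 = (12 − 5) − 6 = 1, and the invariant factors of ∂_2 are all 1, so H_1 = Z.
  H_2: rank ker ∂_2 − rank ∂_3 = (6 − 6) − 0 = 0, and there is no ∂_3, so H_2 = 0.

As a check, the Euler characteristic is 6 − 12 + 6 = 0, which agrees with 1 − 1 + 0 = 0.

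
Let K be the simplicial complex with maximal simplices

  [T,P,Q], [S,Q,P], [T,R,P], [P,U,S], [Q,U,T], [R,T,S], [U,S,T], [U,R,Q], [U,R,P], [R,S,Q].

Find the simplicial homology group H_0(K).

Take the total order P < Q < R < S < T < U on the vertex set. Then K (dimension 2) consists of the simplices:

  0-simplices (6): P, Q, R, S, T, U
  1-simplices (15): PQ, PR, PS, PT, PU, QR, QS, QT, QU, RS, RT, RU, ST, SU, TU
  2-simplices (10): PQS, PQT, PRT, PRU, PSU, QRS, QRU, QTU, RST, STU

Hence C_0 ≅ Z^6, C_1 ≅ Z^15, C_2 ≅ Z^10.

Boundary ∂_1: C_1 → C_0 is given by ∂[p,q] = [q] − [p].
The 6×15 boundary matrix has rank 5 and Smith normal form diag(1,1,1,1,1).

The boundary map ∂_2: C_2 → C_1 sends each 2-simplex [p,q,r] to [q,r] − [p,r] + [p,q]. For instance
  ∂QTU = TU − QU + QT,
  ∂RST = ST − RT + RS.
This gives a 15×10 integer matrix of rank 10; reducing to Smith normal form yields diagonal entries (1,1,1,1,1,1,1,1,1,2).

Reading off H_k = ker ∂_k / im ∂_{k+1}:

  H_0: rank C_0 − rank ∂_1 = 6 − 5 = 1, and the invariant factors of ∂_1 are all 1, so H_0 ≅ Z.

H_0 ≅ Z.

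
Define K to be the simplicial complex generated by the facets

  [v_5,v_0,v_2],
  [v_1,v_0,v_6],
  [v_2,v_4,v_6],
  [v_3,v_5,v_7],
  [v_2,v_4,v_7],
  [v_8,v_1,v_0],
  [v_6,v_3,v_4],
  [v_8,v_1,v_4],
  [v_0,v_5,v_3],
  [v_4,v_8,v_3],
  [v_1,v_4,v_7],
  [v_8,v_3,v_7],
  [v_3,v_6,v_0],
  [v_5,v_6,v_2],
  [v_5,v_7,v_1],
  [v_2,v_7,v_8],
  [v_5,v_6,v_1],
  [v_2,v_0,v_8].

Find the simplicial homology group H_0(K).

H_0 ≅ Z.

Take the total order v_0 < v_1 < v_2 < v_3 < v_4 < v_5 < v_6 < v_7 < v_8 on the vertex set. Then K (dimension 2) consists of the simplices:

  0-simplices (9): [v_0], [v_1], [v_2], [v_3], [v_4], [v_5], [v_6], [v_7], [v_8]
  1-simplices (27): (27 of them)
  2-simplices (18): (18 of them)

Hence C_0 ≅ Z^9, C_1 ≅ Z^27, C_2 ≅ Z^18.

∂_1: C_1 → C_0 sends each edge [p,q] (with p < q) to q − p.
This gives a 9×27 integer matrix of rank 8; reducing to Smith normal form yields diagonal entries (1,1,1,1,1,1,1,1).

Boundary ∂_2: C_2 → C_1 sends each 2-simplex [p,q,r] to [q,r] − [p,r] + [p,q]. For instance
  ∂[v_1,v_4,v_8] = [v_4,v_8] − [v_1,v_8] + [v_1,v_4],
  ∂[v_2,v_7,v_8] = [v_7,v_8] − [v_2,v_8] + [v_2,v_7].
As a 27×18 matrix over Z this has rank 18, with invariant factors (1,1,1,1,1,1,1,1,1,1,1,1,1,1,1,1,1,2).

Now H_k = ker ∂_k / im ∂_{k+1}, so:

  H_0: rank C_0 − rank ∂_1 = 9 − 8 = 1, and the invariant factors of ∂_1 are all 1, so H_0 ≅ Z.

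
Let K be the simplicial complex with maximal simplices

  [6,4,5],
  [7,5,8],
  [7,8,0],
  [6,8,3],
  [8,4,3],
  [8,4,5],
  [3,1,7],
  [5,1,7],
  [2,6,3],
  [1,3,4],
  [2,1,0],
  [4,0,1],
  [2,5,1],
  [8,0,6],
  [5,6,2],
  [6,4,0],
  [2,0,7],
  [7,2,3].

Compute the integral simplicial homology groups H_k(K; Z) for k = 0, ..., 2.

Order the vertices as 0 < 1 < 2 < 3 < 4 < 5 < 6 < 7 < 8. Listing each simplex with vertices in this order, K has dimension 2 with simplices:

  0-simplices (9): [0], [1], [2], [3], [4], [5], [6], [7], [8]
  1-simplices (27): (27 of them)
  2-simplices (18): [0,1,2], [0,1,4], [0,2,7], [0,4,6], [0,6,8], [0,7,8], [1,2,5], [1,3,4], [1,3,7], [1,5,7], [2,3,6], [2,3,7], [2,5,6], [3,4,8], [3,6,8], [4,5,6], [4,5,8], [5,7,8]

so the chain groups are C_0 ≅ Z^9, C_1 ≅ Z^27, C_2 ≅ Z^18.

The boundary map ∂_1: C_1 → C_0 is given by ∂[p,q] = [q] − [p].
The resulting 9×27 matrix has rank 8, and its Smith normal form has invariant factors (1,1,1,1,1,1,1,1).

The boundary map ∂_2: C_2 → C_1 acts by ∂[p,q,r] = [q,r] − [p,r] + [p,q]. For instance
  ∂[3,6,8] = [6,8] − [3,8] + [3,6],
  ∂[0,1,4] = [1,4] − [0,4] + [0,1].
This gives a 27×18 integer matrix of rank 18; reducing to Smith normal form yields diagonal entries (1,1,1,1,1,1,1,1,1,1,1,1,1,1,1,1,1,2).

Reading off H_k = ker ∂_k / im ∂_{k+1}:

  H_0: rank C_0 − rank ∂_1 = 9 − 8 = 1, and the invariant factors of ∂_1 are all 1, so H_0 = Z.
  H_1: rank ker ∂_1 − rank ∂_2 = (27 − 8) − 18 = 1, and ∂_2 has invariant factor 2 > 1, so H_1 = Z ⊕ Z/2.
  H_2: rank ker ∂_2 − rank ∂_3 = (18 − 18) − 0 = 0, and there is no ∂_3, so H_2 = 0.

As a check, the Euler characteristic is 9 − 27 + 18 = 0, which agrees with 1 − 1 + 0 = 0.

H_0 ≅ Z,  H_1 ≅ Z ⊕ Z/2,  H_2 = 0.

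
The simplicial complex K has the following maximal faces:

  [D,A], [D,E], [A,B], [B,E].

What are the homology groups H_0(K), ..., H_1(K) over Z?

Take the total order A < B < D < E on the vertex set. Then K (dimension 1) consists of the simplices:

  0-simplices (4): A, B, D, E
  1-simplices (4): AB, AD, BE, DE

giving chain groups C_0 ≅ Z^4, C_1 ≅ Z^4.

∂_1: C_1 → C_0 maps an edge to its endpoints' difference, ∂[p,q] = q − p. For instance
  ∂BE = E − B.
This gives a 4×4 integer matrix of rank 3; reducing to Smith normal form yields diagonal entries (1,1,1).

Reading off H_k = ker ∂_k / im ∂_{k+1}:

  H_0: rank C_0 − rank ∂_1 = 4 − 3 = 1, and the invariant factors of ∂_1 are all 1, so H_0 ≅ Z.
  H_1: rank ker ∂_1 − rank ∂_2 = (4 − 3) − 0 = 1, and there is no ∂_2, so H_1 ≅ Z.

As a check, the Euler characteristic is 4 − 4 = 0, which agrees with 1 − 1 = 0.

H_0 = Z,  H_1 = Z.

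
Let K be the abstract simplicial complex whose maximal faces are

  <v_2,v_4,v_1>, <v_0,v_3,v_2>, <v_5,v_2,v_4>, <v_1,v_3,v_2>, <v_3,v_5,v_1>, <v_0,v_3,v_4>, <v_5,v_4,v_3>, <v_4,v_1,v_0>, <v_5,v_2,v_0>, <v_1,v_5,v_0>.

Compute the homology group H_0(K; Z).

Order the vertices as v_0 < v_1 < v_2 < v_3 < v_4 < v_5. Listing each simplex with vertices in this order, K has dimension 2 with simplices:

  0-simplices (6): [v_0], [v_1], [v_2], [v_3], [v_4], [v_5]
  1-simplices (15): (15 of them)
  2-simplices (10): [v_0,v_1,v_4], [v_0,v_1,v_5], [v_0,v_2,v_3], [v_0,v_2,v_5], [v_0,v_3,v_4], [v_1,v_2,v_3], [v_1,v_2,v_4], [v_1,v_3,v_5], [v_2,v_4,v_5], [v_3,v_4,v_5]

Hence C_0 ≅ Z^6, C_1 ≅ Z^15, C_2 ≅ Z^10.

The boundary map ∂_1: C_1 → C_0 is given by ∂[p,q] = [q] − [p]. For instance
  ∂[v_1,v_4] = [v_4] − [v_1].
As a 6×15 matrix over Z this has rank 5, with invariant factors (1,1,1,1,1).

∂_2: C_2 → C_1 sends each 2-simplex [p,q,r] to [q,r] − [p,r] + [p,q]. For instance
  ∂[v_1,v_2,v_4] = [v_2,v_4] − [v_1,v_4] + [v_1,v_2],
  ∂[v_0,v_2,v_3] = [v_2,v_3] − [v_0,v_3] + [v_0,v_2].
This gives a 15×10 integer matrix of rank 10; reducing to Smith normal form yields diagonal entries (1,1,1,1,1,1,1,1,1,2).

Reading off H_k = ker ∂_k / im ∂_{k+1}:

  H_0: rank C_0 − rank ∂_1 = 6 − 5 = 1, and the invariant factors of ∂_1 are all 1, so H_0 = Z.

H_0 ≅ Z.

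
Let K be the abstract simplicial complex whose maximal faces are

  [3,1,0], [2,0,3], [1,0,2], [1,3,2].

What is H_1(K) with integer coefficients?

H_1 = 0.

Take the total order 0 < 1 < 2 < 3 on the vertex set. Then K (dimension 2) consists of the simplices:

  0-simplices (4): [0], [1], [2], [3]
  1-simplices (6): [0,1], [0,2], [0,3], [1,2], [1,3], [2,3]
  2-simplices (4): [0,1,2], [0,1,3], [0,2,3], [1,2,3]

Hence C_0 ≅ Z^4, C_1 ≅ Z^6, C_2 ≅ Z^4.

The boundary map ∂_1: C_1 → C_0 sends each edge [p,q] (with p < q) to q − p. For instance
  ∂[0,1] = [1] − [0].
The resulting 4×6 matrix has rank 3, and its Smith normal form has invariant factors (1,1,1).

∂_2: C_2 → C_1 maps a triangle to the signed sum of its edges. For instance
  ∂[0,1,2] = [1,2] − [0,2] + [0,1],
  ∂[0,1,3] = [1,3] − [0,3] + [0,1].
As a 6×4 matrix over Z this has rank 3, with invariant factors (1,1,1).

From H_k ≅ ker(∂_k) / im(∂_{k+1}) we obtain:

  H_1: rank ker ∂_1 − rank ∂_2 = (6 − 3) − 3 = 0, and the invariant factors of ∂_2 are all 1, so H_1 = 0.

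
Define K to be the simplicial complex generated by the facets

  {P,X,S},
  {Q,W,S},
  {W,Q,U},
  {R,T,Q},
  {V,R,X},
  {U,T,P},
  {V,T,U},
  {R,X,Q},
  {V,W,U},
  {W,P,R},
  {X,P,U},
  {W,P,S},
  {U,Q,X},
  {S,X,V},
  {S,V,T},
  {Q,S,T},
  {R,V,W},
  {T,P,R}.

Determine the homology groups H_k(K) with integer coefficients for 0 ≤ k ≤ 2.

H_0 ≅ Z,  H_1 ≅ Z^2,  H_2 ≅ Z.

Order the vertices as P < Q < R < S < T < U < V < W < X. Listing each simplex with vertices in this order, K has dimension 2 with simplices:

  0-simplices (9): P, Q, R, S, T, U, V, W, X
  1-simplices (27): PR, PS, PT, PU, PW, PX, QR, QS, QT, QU, QW, QX, RT, RV, RW, RX, ST, SV, SW, SX, TU, TV, UV, UW, UX, VW, VX
  2-simplices (18): PRT, PRW, PSW, PSX, PTU, PUX, QRT, QRX, QST, QSW, QUW, QUX, RVW, RVX, STV, SVX, TUV, UVW

giving chain groups C_0 ≅ Z^9, C_1 ≅ Z^27, C_2 ≅ Z^18.

The boundary map ∂_1: C_1 → C_0 maps an edge to its endpoints' difference, ∂[p,q] = q − p. For instance
  ∂PR = R − P.
This gives a 9×27 integer matrix of rank 8; reducing to Smith normal form yields diagonal entries (1,1,1,1,1,1,1,1).

Boundary ∂_2: C_2 → C_1 maps a triangle to the signed sum of its edges. For instance
  ∂PSX = SX − PX + PS,
  ∂PTU = TU − PU + PT.
The resulting 27×18 matrix has rank 17, and its Smith normal form has invariant factors (1,1,1,1,1,1,1,1,1,1,1,1,1,1,1,1,1).

Reading off H_k = ker ∂_k / im ∂_{k+1}:

  H_0: rank C_0 − rank ∂_1 = 9 − 8 = 1, and the invariant factors of ∂_1 are all 1, so H_0 ≅ Z.
  H_1: rank ker ∂_1 − rank ∂_2 = (27 − 8) − 17 = 2, and the invariant factors of ∂_2 are all 1, so H_1 ≅ Z^2.
  H_2: rank ker ∂_2 − rank ∂_3 = (18 − 17) − 0 = 1, and there is no ∂_3, so H_2 ≅ Z.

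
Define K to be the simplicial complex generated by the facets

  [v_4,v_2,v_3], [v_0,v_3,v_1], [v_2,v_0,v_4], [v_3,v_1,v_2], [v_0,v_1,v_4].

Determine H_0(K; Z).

We work with the vertex ordering v_0 < v_1 < v_2 < v_3 < v_4. The simplices of K, each written with vertices in increasing order, are:

  0-simplices (5): [v_0], [v_1], [v_2], [v_3], [v_4]
  1-simplices (10): [v_0,v_1], [v_0,v_2], [v_0,v_3], [v_0,v_4], [v_1,v_2], [v_1,v_3], [v_1,v_4], [v_2,v_3], [v_2,v_4], [v_3,v_4]
  2-simplices (5): [v_0,v_1,v_3], [v_0,v_1,v_4], [v_0,v_2,v_4], [v_1,v_2,v_3], [v_2,v_3,v_4]

Hence C_0 ≅ Z^5, C_1 ≅ Z^10, C_2 ≅ Z^5.

The boundary map ∂_1: C_1 → C_0 maps an edge to its endpoints' difference, ∂[p,q] = q − p.
The 5×10 boundary matrix has rank 4 and Smith normal form diag(1,1,1,1).

The boundary map ∂_2: C_2 → C_1 maps a triangle to the signed sum of its edges. For instance
  ∂[v_0,v_1,v_4] = [v_1,v_4] − [v_0,v_4] + [v_0,v_1],
  ∂[v_1,v_2,v_3] = [v_2,v_3] − [v_1,v_3] + [v_1,v_2].
As a 10×5 matrix over Z this has rank 5, with invariant factors (1,1,1,1,1).

From H_k ≅ ker(∂_k) / im(∂_{k+1}) we obtain:

  H_0: rank C_0 − rank ∂_1 = 5 − 4 = 1, and the invariant factors of ∂_1 are all 1, so H_0 = Z.

H_0 ≅ Z.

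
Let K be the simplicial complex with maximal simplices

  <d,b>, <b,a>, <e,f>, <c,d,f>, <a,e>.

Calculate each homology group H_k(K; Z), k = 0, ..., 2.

Fix the vertex order a < b < c < d < e < f and write every simplex with vertices in increasing order. Then dim K = 2 and the simplices of K are:

  0-simplices (6): a, b, c, d, e, f
  1-simplices (7): ab, ae, bd, cd, cf, df, ef
  2-simplices (1): cdf

so the chain groups are C_0 ≅ Z^6, C_1 ≅ Z^7, C_2 ≅ Z^1.

∂_1: C_1 → C_0 is given by ∂[p,q] = [q] − [p]. For instance
  ∂cd = d − c.
This gives a 6×7 integer matrix of rank 5; reducing to Smith normal form yields diagonal entries (1,1,1,1,1).

The boundary map ∂_2: C_2 → C_1 maps a triangle to the signed sum of its edges. For instance
  ∂cdf = df − cf + cd.
This gives a 7×1 integer matrix of rank 1; reducing to Smith normal form yields diagonal entries (1).

Now H_k = ker ∂_k / im ∂_{k+1}, so:

  H_0: rank C_0 − rank ∂_1 = 6 − 5 = 1, and the invariant factors of ∂_1 are all 1, so H_0 ≅ Z.
  H_1: rank ker ∂_1 − rank ∂_2 = (7 − 5) − 1 = 1, and the invariant factors of ∂_2 are all 1, so H_1 ≅ Z.
  H_2: rank ker ∂_2 − rank ∂_3 = (1 − 1) − 0 = 0, and there is no ∂_3, so H_2 ≅ 0.

H_0 ≅ Z,  H_1 ≅ Z,  H_2 = 0.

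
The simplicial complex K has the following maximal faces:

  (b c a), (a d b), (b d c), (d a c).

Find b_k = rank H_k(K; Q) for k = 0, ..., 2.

Order the vertices as a < b < c < d. Listing each simplex with vertices in this order, K has dimension 2 with simplices:

  0-simplices (4): a, b, c, d
  1-simplices (6): ab, ac, ad, bc, bd, cd
  2-simplices (4): abc, abd, acd, bcd

giving chain groups C_0 ≅ Z^4, C_1 ≅ Z^6, C_2 ≅ Z^4.

∂_1: C_1 → C_0 sends each edge [p,q] (with p < q) to q − p. For instance
  ∂bc = c − b.
This gives a 4×6 integer matrix of rank 3; reducing to Smith normal form yields diagonal entries (1,1,1).

The boundary map ∂_2: C_2 → C_1 sends each 2-simplex [p,q,r] to [q,r] − [p,r] + [p,q]. For instance
  ∂abc = bc − ac + ab,
  ∂acd = cd − ad + ac.
As a 6×4 matrix over Z this has rank 3, with invariant factors (1,1,1).

From H_k ≅ ker(∂_k) / im(∂_{k+1}) we obtain:

  H_0: rank C_0 − rank ∂_1 = 4 − 3 = 1, and the invariant factors of ∂_1 are all 1, so H_0 = Z.
  H_1: rank ker ∂_1 − rank ∂_2 = (6 − 3) − 3 = 0, and the invariant factors of ∂_2 are all 1, so H_1 = 0.
  H_2: rank ker ∂_2 − rank ∂_3 = (4 − 3) − 0 = 1, and there is no ∂_3, so H_2 = Z.

As a check, the Euler characteristic is 4 − 6 + 4 = 2, which agrees with 1 − 0 + 1 = 2.

Hence the Betti numbers are b_0 = 1, b_1 = 0, b_2 = 1.

b_0 = 1, b_1 = 0, b_2 = 1.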